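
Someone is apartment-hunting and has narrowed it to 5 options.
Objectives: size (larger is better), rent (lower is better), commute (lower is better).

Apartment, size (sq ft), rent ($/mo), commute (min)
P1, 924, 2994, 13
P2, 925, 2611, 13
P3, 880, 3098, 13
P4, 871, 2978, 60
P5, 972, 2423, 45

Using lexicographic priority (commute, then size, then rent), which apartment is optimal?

First minimize commute: best is 13, kept {P1, P2, P3}.
Then maximize size: best is 925, kept {P2}.

P2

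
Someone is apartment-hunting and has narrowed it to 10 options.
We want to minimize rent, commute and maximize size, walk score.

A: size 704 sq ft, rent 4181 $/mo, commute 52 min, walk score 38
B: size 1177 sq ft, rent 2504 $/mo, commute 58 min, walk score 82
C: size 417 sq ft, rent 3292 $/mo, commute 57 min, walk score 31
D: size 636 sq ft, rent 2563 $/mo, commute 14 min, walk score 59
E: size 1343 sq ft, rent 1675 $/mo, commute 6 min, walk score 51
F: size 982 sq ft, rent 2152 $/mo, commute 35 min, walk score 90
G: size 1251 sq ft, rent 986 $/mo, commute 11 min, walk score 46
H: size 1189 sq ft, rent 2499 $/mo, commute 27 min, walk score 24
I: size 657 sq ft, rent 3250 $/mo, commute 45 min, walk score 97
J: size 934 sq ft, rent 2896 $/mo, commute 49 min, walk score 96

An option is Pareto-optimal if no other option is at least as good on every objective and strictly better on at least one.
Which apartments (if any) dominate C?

D, E, F, G, I, J

D: size 636≥417, rent 2563≤3292, commute 14≤57, walk score 59≥31 — dominates C.
E: size 1343≥417, rent 1675≤3292, commute 6≤57, walk score 51≥31 — dominates C.
F: size 982≥417, rent 2152≤3292, commute 35≤57, walk score 90≥31 — dominates C.
G: size 1251≥417, rent 986≤3292, commute 11≤57, walk score 46≥31 — dominates C.
I: size 657≥417, rent 3250≤3292, commute 45≤57, walk score 97≥31 — dominates C.
J: size 934≥417, rent 2896≤3292, commute 49≤57, walk score 96≥31 — dominates C.
Others (A, B, H) are each worse than C on at least one objective.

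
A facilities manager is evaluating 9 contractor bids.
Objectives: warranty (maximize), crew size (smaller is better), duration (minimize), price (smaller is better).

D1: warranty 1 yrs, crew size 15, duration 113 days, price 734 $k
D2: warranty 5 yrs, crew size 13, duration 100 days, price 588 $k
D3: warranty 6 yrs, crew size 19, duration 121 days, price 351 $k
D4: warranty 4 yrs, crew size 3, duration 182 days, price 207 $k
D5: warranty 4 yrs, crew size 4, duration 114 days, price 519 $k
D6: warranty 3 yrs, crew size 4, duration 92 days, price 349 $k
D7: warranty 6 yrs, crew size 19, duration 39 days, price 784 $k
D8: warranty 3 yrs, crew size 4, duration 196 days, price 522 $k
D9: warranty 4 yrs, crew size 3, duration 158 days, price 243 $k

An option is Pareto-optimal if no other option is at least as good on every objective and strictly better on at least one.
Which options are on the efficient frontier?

D1: dominated by D2 (warranty 5≥1, crew size 13≤15, duration 100≤113, price 588≤734).
D2: not dominated.
D3: not dominated.
D4: not dominated (best price).
D5: not dominated.
D6: not dominated.
D7: not dominated (best duration).
D8: dominated by D4 (warranty 4≥3, crew size 3≤4, duration 182≤196, price 207≤522).
D9: not dominated.

D2, D3, D4, D5, D6, D7, D9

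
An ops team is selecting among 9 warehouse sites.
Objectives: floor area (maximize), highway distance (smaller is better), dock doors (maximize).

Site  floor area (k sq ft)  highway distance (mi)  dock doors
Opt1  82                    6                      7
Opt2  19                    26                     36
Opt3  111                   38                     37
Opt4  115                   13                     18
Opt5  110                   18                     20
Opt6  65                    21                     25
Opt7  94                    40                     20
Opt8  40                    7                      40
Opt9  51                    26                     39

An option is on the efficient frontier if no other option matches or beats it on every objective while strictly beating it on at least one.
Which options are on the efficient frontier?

Opt1, Opt3, Opt4, Opt5, Opt6, Opt8, Opt9

Opt1: not dominated (best highway distance).
Opt2: dominated by Opt8 (floor area 40≥19, highway distance 7≤26, dock doors 40≥36).
Opt3: not dominated.
Opt4: not dominated (best floor area).
Opt5: not dominated.
Opt6: not dominated.
Opt7: dominated by Opt3 (floor area 111≥94, highway distance 38≤40, dock doors 37≥20).
Opt8: not dominated (best dock doors).
Opt9: not dominated.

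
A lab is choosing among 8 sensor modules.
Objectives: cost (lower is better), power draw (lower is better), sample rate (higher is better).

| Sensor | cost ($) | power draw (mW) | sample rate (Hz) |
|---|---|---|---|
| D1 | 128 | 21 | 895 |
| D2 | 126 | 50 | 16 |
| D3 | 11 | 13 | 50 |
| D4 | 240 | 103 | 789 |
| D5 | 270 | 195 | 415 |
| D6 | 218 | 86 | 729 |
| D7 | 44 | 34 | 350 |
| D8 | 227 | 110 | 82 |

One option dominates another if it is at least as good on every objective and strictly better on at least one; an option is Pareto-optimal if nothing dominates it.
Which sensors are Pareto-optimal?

D1: not dominated (best sample rate).
D2: dominated by D3 (cost 11≤126, power draw 13≤50, sample rate 50≥16).
D3: not dominated (best cost).
D4: dominated by D1 (cost 128≤240, power draw 21≤103, sample rate 895≥789).
D5: dominated by D1 (cost 128≤270, power draw 21≤195, sample rate 895≥415).
D6: dominated by D1 (cost 128≤218, power draw 21≤86, sample rate 895≥729).
D7: not dominated.
D8: dominated by D1 (cost 128≤227, power draw 21≤110, sample rate 895≥82).

D1, D3, D7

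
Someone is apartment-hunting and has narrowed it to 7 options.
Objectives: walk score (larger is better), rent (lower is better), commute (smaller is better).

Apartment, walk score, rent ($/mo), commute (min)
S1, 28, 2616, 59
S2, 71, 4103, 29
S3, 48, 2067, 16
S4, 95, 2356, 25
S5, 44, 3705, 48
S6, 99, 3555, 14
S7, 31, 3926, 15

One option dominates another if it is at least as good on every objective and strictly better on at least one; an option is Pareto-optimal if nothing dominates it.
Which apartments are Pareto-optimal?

S1: dominated by S3 (walk score 48≥28, rent 2067≤2616, commute 16≤59).
S2: dominated by S4 (walk score 95≥71, rent 2356≤4103, commute 25≤29).
S3: not dominated (best rent).
S4: not dominated.
S5: dominated by S3 (walk score 48≥44, rent 2067≤3705, commute 16≤48).
S6: not dominated (best walk score).
S7: dominated by S6 (walk score 99≥31, rent 3555≤3926, commute 14≤15).

S3, S4, S6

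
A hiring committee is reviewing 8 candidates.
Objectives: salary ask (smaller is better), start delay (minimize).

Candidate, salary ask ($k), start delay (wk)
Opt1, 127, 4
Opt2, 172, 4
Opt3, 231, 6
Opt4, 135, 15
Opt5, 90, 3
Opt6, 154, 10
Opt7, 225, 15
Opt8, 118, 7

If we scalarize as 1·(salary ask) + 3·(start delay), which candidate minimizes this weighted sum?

Opt1: 1·127 + 3·4 = 139
Opt2: 1·172 + 3·4 = 184
Opt3: 1·231 + 3·6 = 249
Opt4: 1·135 + 3·15 = 180
Opt5: 1·90 + 3·3 = 99
Opt6: 1·154 + 3·10 = 184
Opt7: 1·225 + 3·15 = 270
Opt8: 1·118 + 3·7 = 139
Lowest: Opt5 at 99.

Opt5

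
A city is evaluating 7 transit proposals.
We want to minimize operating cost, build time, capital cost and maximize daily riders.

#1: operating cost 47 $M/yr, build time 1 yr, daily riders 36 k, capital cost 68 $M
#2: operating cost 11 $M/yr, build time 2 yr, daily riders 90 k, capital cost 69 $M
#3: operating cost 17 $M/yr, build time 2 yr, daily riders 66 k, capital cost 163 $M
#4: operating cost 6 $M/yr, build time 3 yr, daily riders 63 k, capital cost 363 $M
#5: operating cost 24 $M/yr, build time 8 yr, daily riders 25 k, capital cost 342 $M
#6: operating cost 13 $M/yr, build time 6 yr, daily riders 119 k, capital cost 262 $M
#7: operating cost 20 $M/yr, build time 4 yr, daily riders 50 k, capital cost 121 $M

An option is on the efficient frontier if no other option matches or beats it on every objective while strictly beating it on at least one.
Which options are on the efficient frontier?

#1, #2, #4, #6

#1: not dominated (best build time).
#2: not dominated.
#3: dominated by #2 (operating cost 11≤17, build time 2≤2, daily riders 90≥66, capital cost 69≤163).
#4: not dominated (best operating cost).
#5: dominated by #2 (operating cost 11≤24, build time 2≤8, daily riders 90≥25, capital cost 69≤342).
#6: not dominated (best daily riders).
#7: dominated by #2 (operating cost 11≤20, build time 2≤4, daily riders 90≥50, capital cost 69≤121).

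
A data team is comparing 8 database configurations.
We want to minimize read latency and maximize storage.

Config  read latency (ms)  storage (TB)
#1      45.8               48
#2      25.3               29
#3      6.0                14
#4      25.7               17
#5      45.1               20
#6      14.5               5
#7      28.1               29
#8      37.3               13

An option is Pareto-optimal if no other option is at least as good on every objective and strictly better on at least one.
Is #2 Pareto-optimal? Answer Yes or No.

#1: worse on read latency (45.8 vs 25.3).
#3: worse on storage (14 vs 29).
#4: worse on read latency (25.7 vs 25.3).
#5: worse on read latency (45.1 vs 25.3).
#6: worse on storage (5 vs 29).
#7: worse on read latency (28.1 vs 25.3).
#8: worse on read latency (37.3 vs 25.3).
No option is at least as good as #2 on every objective and strictly better on one.

Yes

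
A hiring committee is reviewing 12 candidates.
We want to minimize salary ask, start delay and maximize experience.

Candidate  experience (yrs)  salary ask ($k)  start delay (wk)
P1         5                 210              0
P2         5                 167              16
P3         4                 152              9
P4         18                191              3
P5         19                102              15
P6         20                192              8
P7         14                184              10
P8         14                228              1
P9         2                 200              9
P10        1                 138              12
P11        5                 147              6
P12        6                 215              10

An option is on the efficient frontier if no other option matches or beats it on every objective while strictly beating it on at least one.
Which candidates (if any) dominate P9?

P3, P4, P6, P11

P3: experience 4≥2, salary ask 152≤200, start delay 9≤9 — dominates P9.
P4: experience 18≥2, salary ask 191≤200, start delay 3≤9 — dominates P9.
P6: experience 20≥2, salary ask 192≤200, start delay 8≤9 — dominates P9.
P11: experience 5≥2, salary ask 147≤200, start delay 6≤9 — dominates P9.
Others (P1, P2, P5, P7, P8, P10, P12) are each worse than P9 on at least one objective.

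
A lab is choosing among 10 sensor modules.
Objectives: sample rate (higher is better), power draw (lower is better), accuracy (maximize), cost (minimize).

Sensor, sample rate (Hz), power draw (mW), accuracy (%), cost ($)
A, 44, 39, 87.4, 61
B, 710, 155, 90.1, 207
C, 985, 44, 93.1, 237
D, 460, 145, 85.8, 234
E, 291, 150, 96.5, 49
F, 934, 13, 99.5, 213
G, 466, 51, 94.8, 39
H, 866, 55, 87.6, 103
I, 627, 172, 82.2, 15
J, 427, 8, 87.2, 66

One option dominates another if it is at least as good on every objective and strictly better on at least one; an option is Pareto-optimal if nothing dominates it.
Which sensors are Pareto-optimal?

A: not dominated.
B: not dominated.
C: not dominated (best sample rate).
D: dominated by F (sample rate 934≥460, power draw 13≤145, accuracy 99.5≥85.8, cost 213≤234).
E: not dominated.
F: not dominated (best accuracy).
G: not dominated.
H: not dominated.
I: not dominated (best cost).
J: not dominated (best power draw).

A, B, C, E, F, G, H, I, J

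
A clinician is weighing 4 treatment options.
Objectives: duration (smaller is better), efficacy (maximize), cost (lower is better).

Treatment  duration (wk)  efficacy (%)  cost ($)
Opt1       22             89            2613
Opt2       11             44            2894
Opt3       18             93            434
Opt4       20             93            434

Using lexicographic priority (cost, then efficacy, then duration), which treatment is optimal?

First minimize cost: best is 434, kept {Opt3, Opt4}.
Then maximize efficacy: best is 93, kept {Opt3, Opt4}.
Then minimize duration: best is 18, kept {Opt3}.

Opt3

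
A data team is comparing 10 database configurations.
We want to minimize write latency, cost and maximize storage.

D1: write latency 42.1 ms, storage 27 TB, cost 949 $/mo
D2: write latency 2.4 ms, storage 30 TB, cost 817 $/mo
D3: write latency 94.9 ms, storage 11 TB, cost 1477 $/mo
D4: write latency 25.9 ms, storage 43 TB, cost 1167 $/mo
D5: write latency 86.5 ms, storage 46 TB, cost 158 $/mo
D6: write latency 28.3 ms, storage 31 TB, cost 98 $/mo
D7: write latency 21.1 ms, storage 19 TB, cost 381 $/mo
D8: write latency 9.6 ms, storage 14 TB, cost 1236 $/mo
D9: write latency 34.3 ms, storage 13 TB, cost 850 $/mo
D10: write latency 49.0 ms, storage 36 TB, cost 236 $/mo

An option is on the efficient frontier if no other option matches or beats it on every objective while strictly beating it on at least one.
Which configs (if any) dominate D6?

D1: worse on write latency (42.1 vs 28.3).
D2: worse on storage (30 vs 31).
D3: worse on write latency (94.9 vs 28.3).
D4: worse on cost (1167 vs 98).
D5: worse on write latency (86.5 vs 28.3).
D7: worse on storage (19 vs 31).
D8: worse on storage (14 vs 31).
D9: worse on write latency (34.3 vs 28.3).
D10: worse on write latency (49.0 vs 28.3).
No option dominates D6.

none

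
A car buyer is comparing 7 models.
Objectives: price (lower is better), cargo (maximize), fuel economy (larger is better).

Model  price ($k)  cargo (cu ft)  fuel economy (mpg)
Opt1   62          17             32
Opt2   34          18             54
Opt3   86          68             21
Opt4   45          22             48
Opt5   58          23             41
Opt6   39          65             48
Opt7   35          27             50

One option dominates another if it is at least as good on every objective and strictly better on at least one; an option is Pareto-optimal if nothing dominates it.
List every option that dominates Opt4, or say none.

Opt6, Opt7

Opt6: price 39≤45, cargo 65≥22, fuel economy 48≥48 — dominates Opt4.
Opt7: price 35≤45, cargo 27≥22, fuel economy 50≥48 — dominates Opt4.
Others (Opt1, Opt2, Opt3, Opt5) are each worse than Opt4 on at least one objective.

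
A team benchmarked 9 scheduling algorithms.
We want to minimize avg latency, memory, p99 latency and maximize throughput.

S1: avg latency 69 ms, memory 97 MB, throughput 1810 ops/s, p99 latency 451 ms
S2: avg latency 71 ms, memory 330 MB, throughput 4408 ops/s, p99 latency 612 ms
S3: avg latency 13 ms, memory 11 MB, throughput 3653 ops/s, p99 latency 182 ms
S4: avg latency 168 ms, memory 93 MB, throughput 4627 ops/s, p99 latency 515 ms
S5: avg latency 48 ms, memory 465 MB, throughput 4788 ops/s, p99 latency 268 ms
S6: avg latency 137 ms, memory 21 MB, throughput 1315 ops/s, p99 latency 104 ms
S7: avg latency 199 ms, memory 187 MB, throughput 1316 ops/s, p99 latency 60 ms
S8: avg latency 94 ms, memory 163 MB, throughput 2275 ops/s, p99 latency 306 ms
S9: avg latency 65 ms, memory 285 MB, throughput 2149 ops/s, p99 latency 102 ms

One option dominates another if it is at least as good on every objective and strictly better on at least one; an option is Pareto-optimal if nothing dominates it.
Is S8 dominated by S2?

S2 vs S8: S2 is worse on memory (330 vs 163), so it does not dominate S8.

No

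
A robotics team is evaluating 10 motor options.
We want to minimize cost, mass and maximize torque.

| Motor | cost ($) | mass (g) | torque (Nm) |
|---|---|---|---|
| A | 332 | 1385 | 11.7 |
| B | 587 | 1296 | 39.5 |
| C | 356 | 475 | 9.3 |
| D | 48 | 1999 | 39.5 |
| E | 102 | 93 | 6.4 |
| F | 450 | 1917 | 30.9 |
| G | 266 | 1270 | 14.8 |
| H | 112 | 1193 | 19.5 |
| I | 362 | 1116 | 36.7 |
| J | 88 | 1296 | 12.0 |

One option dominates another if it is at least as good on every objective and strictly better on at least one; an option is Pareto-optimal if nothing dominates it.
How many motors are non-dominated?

A: dominated by G (cost 266≤332, mass 1270≤1385, torque 14.8≥11.7).
B: not dominated.
C: not dominated.
D: not dominated (best cost).
E: not dominated (best mass).
F: dominated by I (cost 362≤450, mass 1116≤1917, torque 36.7≥30.9).
G: dominated by H (cost 112≤266, mass 1193≤1270, torque 19.5≥14.8).
H: not dominated.
I: not dominated.
J: not dominated.
Pareto-optimal: B, C, D, E, H, I, J → 7.

7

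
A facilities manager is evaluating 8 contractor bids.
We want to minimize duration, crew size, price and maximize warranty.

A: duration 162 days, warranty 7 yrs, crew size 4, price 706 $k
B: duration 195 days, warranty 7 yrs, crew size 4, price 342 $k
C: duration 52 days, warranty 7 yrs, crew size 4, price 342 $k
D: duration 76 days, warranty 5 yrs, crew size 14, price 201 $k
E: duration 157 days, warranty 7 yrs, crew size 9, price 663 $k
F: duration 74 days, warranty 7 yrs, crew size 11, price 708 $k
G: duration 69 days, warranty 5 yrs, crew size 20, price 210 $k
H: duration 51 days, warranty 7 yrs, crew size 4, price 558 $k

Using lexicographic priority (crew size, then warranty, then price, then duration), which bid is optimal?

C

First minimize crew size: best is 4, kept {A, B, C, H}.
Then maximize warranty: best is 7, kept {A, B, C, H}.
Then minimize price: best is 342, kept {B, C}.
Then minimize duration: best is 52, kept {C}.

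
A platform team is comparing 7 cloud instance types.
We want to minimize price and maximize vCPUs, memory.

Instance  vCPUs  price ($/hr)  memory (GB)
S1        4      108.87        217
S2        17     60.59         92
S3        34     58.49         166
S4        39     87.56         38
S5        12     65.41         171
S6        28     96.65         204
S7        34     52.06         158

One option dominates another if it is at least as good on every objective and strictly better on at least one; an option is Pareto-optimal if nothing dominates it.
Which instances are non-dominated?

S1, S3, S4, S5, S6, S7

S1: not dominated (best memory).
S2: dominated by S3 (vCPUs 34≥17, price 58.49≤60.59, memory 166≥92).
S3: not dominated.
S4: not dominated (best vCPUs).
S5: not dominated.
S6: not dominated.
S7: not dominated (best price).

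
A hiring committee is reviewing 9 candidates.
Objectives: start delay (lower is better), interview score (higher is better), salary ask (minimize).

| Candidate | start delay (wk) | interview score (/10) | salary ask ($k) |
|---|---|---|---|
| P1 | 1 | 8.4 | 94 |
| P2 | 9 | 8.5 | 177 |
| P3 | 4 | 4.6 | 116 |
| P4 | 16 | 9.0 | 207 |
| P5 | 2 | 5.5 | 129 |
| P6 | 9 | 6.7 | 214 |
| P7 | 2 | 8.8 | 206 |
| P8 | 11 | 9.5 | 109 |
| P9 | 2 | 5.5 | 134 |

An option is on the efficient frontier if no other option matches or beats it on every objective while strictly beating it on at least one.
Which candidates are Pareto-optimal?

P1, P2, P7, P8

P1: not dominated (best start delay).
P2: not dominated.
P3: dominated by P1 (start delay 1≤4, interview score 8.4≥4.6, salary ask 94≤116).
P4: dominated by P8 (start delay 11≤16, interview score 9.5≥9.0, salary ask 109≤207).
P5: dominated by P1 (start delay 1≤2, interview score 8.4≥5.5, salary ask 94≤129).
P6: dominated by P1 (start delay 1≤9, interview score 8.4≥6.7, salary ask 94≤214).
P7: not dominated.
P8: not dominated (best interview score).
P9: dominated by P1 (start delay 1≤2, interview score 8.4≥5.5, salary ask 94≤134).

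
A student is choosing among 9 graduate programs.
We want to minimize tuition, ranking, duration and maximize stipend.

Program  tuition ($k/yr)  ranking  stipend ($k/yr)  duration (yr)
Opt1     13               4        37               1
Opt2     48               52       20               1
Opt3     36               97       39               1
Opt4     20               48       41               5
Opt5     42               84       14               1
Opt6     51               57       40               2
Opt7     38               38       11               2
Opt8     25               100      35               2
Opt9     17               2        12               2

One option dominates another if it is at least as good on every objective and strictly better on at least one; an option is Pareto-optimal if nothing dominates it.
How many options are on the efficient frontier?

Opt1: not dominated (best tuition).
Opt2: dominated by Opt1 (tuition 13≤48, ranking 4≤52, stipend 37≥20, duration 1≤1).
Opt3: not dominated.
Opt4: not dominated (best stipend).
Opt5: dominated by Opt1 (tuition 13≤42, ranking 4≤84, stipend 37≥14, duration 1≤1).
Opt6: not dominated.
Opt7: dominated by Opt1 (tuition 13≤38, ranking 4≤38, stipend 37≥11, duration 1≤2).
Opt8: dominated by Opt1 (tuition 13≤25, ranking 4≤100, stipend 37≥35, duration 1≤2).
Opt9: not dominated (best ranking).
Pareto-optimal: Opt1, Opt3, Opt4, Opt6, Opt9 → 5.

5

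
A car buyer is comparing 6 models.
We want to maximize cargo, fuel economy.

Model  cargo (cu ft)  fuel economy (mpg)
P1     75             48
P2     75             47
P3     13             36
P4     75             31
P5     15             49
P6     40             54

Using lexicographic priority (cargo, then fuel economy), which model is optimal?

First maximize cargo: best is 75, kept {P1, P2, P4}.
Then maximize fuel economy: best is 48, kept {P1}.

P1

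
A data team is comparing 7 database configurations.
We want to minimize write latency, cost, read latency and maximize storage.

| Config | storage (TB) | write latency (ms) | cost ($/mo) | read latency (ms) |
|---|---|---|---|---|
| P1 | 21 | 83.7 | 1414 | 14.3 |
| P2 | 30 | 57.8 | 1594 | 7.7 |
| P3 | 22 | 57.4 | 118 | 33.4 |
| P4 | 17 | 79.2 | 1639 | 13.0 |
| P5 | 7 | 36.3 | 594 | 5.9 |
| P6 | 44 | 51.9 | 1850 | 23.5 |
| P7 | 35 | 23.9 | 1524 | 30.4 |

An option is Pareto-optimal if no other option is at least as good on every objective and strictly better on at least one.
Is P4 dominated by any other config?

Yes

P2 vs P4: storage 30≥17, write latency 57.8≤79.2, cost 1594≤1639, read latency 7.7≤13.0 — P2 is at least as good on every objective and strictly better on at least one, so P2 dominates P4.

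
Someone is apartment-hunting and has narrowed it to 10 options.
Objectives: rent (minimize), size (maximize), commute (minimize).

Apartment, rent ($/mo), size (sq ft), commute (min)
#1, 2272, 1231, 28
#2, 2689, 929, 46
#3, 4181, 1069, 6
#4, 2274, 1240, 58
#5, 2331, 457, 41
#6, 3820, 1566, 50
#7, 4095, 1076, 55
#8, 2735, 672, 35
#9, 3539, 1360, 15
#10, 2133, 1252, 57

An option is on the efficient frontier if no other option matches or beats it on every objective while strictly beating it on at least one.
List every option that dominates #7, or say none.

#1, #6, #9

#1: rent 2272≤4095, size 1231≥1076, commute 28≤55 — dominates #7.
#6: rent 3820≤4095, size 1566≥1076, commute 50≤55 — dominates #7.
#9: rent 3539≤4095, size 1360≥1076, commute 15≤55 — dominates #7.
Others (#2, #3, #4, #5, #8, #10) are each worse than #7 on at least one objective.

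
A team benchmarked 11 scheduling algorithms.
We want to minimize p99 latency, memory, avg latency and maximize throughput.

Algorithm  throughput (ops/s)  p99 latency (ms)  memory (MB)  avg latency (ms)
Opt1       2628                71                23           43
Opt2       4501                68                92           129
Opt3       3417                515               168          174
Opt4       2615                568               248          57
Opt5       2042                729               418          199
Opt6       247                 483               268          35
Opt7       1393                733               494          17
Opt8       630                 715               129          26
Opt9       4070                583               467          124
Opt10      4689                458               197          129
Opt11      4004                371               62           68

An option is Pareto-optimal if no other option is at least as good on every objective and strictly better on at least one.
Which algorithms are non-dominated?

Opt1: not dominated (best memory).
Opt2: not dominated (best p99 latency).
Opt3: dominated by Opt2 (throughput 4501≥3417, p99 latency 68≤515, memory 92≤168, avg latency 129≤174).
Opt4: dominated by Opt1 (throughput 2628≥2615, p99 latency 71≤568, memory 23≤248, avg latency 43≤57).
Opt5: dominated by Opt1 (throughput 2628≥2042, p99 latency 71≤729, memory 23≤418, avg latency 43≤199).
Opt6: not dominated.
Opt7: not dominated (best avg latency).
Opt8: not dominated.
Opt9: not dominated.
Opt10: not dominated (best throughput).
Opt11: not dominated.

Opt1, Opt2, Opt6, Opt7, Opt8, Opt9, Opt10, Opt11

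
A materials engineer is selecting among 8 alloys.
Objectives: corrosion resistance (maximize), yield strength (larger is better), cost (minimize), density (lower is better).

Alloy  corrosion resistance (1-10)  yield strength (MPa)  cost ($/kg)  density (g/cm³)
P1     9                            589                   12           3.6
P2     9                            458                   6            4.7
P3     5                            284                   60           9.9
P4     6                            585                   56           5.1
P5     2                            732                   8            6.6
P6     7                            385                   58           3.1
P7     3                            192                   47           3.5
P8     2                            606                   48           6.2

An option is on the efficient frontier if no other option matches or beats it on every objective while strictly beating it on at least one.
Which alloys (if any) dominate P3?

P1, P2, P4, P6

P1: corrosion resistance 9≥5, yield strength 589≥284, cost 12≤60, density 3.6≤9.9 — dominates P3.
P2: corrosion resistance 9≥5, yield strength 458≥284, cost 6≤60, density 4.7≤9.9 — dominates P3.
P4: corrosion resistance 6≥5, yield strength 585≥284, cost 56≤60, density 5.1≤9.9 — dominates P3.
P6: corrosion resistance 7≥5, yield strength 385≥284, cost 58≤60, density 3.1≤9.9 — dominates P3.
Others (P5, P7, P8) are each worse than P3 on at least one objective.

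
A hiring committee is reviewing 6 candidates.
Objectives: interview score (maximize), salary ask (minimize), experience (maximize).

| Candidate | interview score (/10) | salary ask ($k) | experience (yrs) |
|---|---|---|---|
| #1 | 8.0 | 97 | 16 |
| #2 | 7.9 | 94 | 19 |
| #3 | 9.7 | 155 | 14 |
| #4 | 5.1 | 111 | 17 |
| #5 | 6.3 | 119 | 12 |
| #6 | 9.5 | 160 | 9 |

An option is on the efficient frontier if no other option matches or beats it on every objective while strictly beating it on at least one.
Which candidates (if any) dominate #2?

none

#1: worse on salary ask (97 vs 94).
#3: worse on salary ask (155 vs 94).
#4: worse on interview score (5.1 vs 7.9).
#5: worse on interview score (6.3 vs 7.9).
#6: worse on salary ask (160 vs 94).
No option dominates #2.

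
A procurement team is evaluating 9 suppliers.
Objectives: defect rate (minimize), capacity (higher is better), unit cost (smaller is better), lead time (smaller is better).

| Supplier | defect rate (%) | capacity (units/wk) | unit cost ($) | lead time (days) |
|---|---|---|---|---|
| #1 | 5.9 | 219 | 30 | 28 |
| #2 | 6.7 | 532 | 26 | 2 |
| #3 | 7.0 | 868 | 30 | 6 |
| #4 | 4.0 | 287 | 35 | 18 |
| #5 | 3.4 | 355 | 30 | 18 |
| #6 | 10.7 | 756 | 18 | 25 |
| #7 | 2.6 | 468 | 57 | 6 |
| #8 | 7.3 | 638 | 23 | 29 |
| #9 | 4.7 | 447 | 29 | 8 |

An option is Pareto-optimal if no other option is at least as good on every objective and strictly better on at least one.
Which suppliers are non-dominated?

#1: dominated by #5 (defect rate 3.4≤5.9, capacity 355≥219, unit cost 30≤30, lead time 18≤28).
#2: not dominated (best lead time).
#3: not dominated (best capacity).
#4: dominated by #5 (defect rate 3.4≤4.0, capacity 355≥287, unit cost 30≤35, lead time 18≤18).
#5: not dominated.
#6: not dominated (best unit cost).
#7: not dominated (best defect rate).
#8: not dominated.
#9: not dominated.

#2, #3, #5, #6, #7, #8, #9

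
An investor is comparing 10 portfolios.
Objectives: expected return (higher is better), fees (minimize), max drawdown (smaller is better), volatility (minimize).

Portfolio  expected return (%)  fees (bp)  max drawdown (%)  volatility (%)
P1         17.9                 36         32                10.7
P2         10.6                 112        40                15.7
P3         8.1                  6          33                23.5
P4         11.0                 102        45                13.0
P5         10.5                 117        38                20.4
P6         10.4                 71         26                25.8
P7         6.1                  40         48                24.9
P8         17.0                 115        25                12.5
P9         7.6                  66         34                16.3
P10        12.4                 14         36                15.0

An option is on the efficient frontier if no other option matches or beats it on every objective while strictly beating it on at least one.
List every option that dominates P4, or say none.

P1: expected return 17.9≥11.0, fees 36≤102, max drawdown 32≤45, volatility 10.7≤13.0 — dominates P4.
Others (P2, P3, P5, P6, P7, P8, P9, P10) are each worse than P4 on at least one objective.

P1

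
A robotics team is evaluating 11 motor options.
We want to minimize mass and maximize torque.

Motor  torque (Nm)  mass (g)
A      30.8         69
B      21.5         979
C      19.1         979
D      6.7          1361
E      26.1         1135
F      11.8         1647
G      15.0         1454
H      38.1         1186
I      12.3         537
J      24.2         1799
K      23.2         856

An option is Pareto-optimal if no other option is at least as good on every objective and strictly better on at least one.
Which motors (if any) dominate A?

B: worse on torque (21.5 vs 30.8).
C: worse on torque (19.1 vs 30.8).
D: worse on torque (6.7 vs 30.8).
E: worse on torque (26.1 vs 30.8).
F: worse on torque (11.8 vs 30.8).
G: worse on torque (15.0 vs 30.8).
H: worse on mass (1186 vs 69).
I: worse on torque (12.3 vs 30.8).
J: worse on torque (24.2 vs 30.8).
K: worse on torque (23.2 vs 30.8).
No option dominates A.

none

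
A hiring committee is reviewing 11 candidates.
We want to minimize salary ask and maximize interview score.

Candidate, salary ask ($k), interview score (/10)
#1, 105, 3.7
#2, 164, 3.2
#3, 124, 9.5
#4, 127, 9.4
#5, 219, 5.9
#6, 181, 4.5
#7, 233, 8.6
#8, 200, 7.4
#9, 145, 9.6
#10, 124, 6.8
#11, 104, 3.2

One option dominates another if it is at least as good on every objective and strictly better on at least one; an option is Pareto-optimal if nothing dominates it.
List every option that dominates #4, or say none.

#3

#3: salary ask 124≤127, interview score 9.5≥9.4 — dominates #4.
Others (#1, #2, #5, #6, #7, #8, #9, #10, #11) are each worse than #4 on at least one objective.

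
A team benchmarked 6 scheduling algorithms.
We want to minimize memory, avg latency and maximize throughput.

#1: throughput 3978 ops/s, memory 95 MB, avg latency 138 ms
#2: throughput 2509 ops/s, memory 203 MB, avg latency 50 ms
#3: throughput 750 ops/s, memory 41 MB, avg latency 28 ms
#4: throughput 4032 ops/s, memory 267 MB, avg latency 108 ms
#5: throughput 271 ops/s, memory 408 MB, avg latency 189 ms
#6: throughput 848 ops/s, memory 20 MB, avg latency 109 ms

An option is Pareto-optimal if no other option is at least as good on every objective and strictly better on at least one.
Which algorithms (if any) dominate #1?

#2: worse on throughput (2509 vs 3978).
#3: worse on throughput (750 vs 3978).
#4: worse on memory (267 vs 95).
#5: worse on throughput (271 vs 3978).
#6: worse on throughput (848 vs 3978).
No option dominates #1.

none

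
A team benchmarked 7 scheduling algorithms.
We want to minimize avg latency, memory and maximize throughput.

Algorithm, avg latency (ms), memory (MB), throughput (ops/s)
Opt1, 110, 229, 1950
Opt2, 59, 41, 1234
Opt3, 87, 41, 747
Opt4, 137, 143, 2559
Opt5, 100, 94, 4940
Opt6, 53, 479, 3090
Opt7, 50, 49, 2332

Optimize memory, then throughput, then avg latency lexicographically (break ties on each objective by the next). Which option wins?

First minimize memory: best is 41, kept {Opt2, Opt3}.
Then maximize throughput: best is 1234, kept {Opt2}.

Opt2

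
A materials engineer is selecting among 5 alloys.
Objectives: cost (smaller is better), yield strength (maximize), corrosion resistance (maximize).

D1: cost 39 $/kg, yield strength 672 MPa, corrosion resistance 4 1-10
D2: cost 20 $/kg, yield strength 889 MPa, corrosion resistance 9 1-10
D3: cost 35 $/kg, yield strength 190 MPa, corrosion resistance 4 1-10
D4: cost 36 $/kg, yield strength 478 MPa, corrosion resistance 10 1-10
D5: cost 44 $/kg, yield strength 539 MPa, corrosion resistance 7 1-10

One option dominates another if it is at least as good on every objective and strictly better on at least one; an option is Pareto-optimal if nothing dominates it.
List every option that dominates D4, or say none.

none

D1: worse on cost (39 vs 36).
D2: worse on corrosion resistance (9 vs 10).
D3: worse on yield strength (190 vs 478).
D5: worse on cost (44 vs 36).
No option dominates D4.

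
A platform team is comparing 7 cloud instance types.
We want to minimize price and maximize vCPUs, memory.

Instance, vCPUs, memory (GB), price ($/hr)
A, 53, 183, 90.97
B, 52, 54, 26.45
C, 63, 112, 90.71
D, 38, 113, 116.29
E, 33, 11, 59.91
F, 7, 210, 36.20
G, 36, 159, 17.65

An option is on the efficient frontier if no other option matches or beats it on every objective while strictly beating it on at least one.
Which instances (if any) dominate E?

B, G

B: vCPUs 52≥33, memory 54≥11, price 26.45≤59.91 — dominates E.
G: vCPUs 36≥33, memory 159≥11, price 17.65≤59.91 — dominates E.
Others (A, C, D, F) are each worse than E on at least one objective.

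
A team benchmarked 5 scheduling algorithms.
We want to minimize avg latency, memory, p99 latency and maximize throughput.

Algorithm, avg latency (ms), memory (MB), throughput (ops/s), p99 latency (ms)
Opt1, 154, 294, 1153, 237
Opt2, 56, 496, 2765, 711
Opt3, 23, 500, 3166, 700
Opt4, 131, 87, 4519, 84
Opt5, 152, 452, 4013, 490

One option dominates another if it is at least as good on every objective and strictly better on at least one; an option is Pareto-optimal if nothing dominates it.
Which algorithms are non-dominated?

Opt1: dominated by Opt4 (avg latency 131≤154, memory 87≤294, throughput 4519≥1153, p99 latency 84≤237).
Opt2: not dominated.
Opt3: not dominated (best avg latency).
Opt4: not dominated (best memory).
Opt5: dominated by Opt4 (avg latency 131≤152, memory 87≤452, throughput 4519≥4013, p99 latency 84≤490).

Opt2, Opt3, Opt4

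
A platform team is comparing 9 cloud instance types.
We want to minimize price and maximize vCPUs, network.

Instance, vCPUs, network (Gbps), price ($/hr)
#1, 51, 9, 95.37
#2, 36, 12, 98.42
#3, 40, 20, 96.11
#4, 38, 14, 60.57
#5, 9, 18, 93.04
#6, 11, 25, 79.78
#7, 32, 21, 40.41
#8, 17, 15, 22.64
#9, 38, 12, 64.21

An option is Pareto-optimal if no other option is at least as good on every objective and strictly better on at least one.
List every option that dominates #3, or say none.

#1: worse on network (9 vs 20).
#2: worse on vCPUs (36 vs 40).
#4: worse on vCPUs (38 vs 40).
#5: worse on vCPUs (9 vs 40).
#6: worse on vCPUs (11 vs 40).
#7: worse on vCPUs (32 vs 40).
#8: worse on vCPUs (17 vs 40).
#9: worse on vCPUs (38 vs 40).
No option dominates #3.

none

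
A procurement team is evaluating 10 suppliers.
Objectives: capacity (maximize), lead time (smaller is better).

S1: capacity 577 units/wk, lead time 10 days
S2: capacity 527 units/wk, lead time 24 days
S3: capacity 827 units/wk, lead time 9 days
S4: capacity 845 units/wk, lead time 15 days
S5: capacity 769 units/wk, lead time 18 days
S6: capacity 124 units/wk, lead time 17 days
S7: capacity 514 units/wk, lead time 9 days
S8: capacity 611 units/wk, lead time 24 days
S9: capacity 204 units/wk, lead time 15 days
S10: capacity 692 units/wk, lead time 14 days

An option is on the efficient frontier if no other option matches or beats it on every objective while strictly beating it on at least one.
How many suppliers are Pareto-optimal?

2

S1: dominated by S3 (capacity 827≥577, lead time 9≤10).
S2: dominated by S1 (capacity 577≥527, lead time 10≤24).
S3: not dominated.
S4: not dominated (best capacity).
S5: dominated by S3 (capacity 827≥769, lead time 9≤18).
S6: dominated by S1 (capacity 577≥124, lead time 10≤17).
S7: dominated by S3 (capacity 827≥514, lead time 9≤9).
S8: dominated by S3 (capacity 827≥611, lead time 9≤24).
S9: dominated by S1 (capacity 577≥204, lead time 10≤15).
S10: dominated by S3 (capacity 827≥692, lead time 9≤14).
Pareto-optimal: S3, S4 → 2.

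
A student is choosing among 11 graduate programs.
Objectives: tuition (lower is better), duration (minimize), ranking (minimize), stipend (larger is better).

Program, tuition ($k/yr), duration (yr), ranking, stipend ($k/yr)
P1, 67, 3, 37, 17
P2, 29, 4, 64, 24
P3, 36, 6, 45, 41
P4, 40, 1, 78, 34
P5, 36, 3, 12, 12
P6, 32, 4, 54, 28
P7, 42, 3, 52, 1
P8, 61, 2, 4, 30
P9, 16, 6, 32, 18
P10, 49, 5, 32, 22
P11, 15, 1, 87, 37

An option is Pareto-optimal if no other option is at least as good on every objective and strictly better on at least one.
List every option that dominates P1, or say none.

P8

P8: tuition 61≤67, duration 2≤3, ranking 4≤37, stipend 30≥17 — dominates P1.
Others (P2, P3, P4, P5, P6, P7, P9, P10, P11) are each worse than P1 on at least one objective.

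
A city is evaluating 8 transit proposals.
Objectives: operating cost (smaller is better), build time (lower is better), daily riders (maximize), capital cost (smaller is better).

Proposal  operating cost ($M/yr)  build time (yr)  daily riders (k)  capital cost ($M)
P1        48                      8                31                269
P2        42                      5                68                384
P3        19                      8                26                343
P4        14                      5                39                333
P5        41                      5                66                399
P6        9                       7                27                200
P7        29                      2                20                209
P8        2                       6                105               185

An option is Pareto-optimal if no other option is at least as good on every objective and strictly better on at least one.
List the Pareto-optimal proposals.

P1: dominated by P8 (operating cost 2≤48, build time 6≤8, daily riders 105≥31, capital cost 185≤269).
P2: not dominated.
P3: dominated by P4 (operating cost 14≤19, build time 5≤8, daily riders 39≥26, capital cost 333≤343).
P4: not dominated.
P5: not dominated.
P6: dominated by P8 (operating cost 2≤9, build time 6≤7, daily riders 105≥27, capital cost 185≤200).
P7: not dominated (best build time).
P8: not dominated (best operating cost).

P2, P4, P5, P7, P8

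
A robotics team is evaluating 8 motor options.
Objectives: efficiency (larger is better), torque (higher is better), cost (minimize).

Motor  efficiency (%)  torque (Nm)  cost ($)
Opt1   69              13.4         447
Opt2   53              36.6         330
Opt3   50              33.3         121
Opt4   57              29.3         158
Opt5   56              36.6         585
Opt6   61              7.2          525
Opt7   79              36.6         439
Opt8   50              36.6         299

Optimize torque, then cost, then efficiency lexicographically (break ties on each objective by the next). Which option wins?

Opt8

First maximize torque: best is 36.6, kept {Opt2, Opt5, Opt7, Opt8}.
Then minimize cost: best is 299, kept {Opt8}.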